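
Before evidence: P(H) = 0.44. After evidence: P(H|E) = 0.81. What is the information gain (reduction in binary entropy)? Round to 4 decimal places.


Prior entropy = 0.9896
Posterior entropy = 0.7015
Information gain = 0.9896 - 0.7015 = 0.2881

0.2881


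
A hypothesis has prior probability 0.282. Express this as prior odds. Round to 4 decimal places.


Odds = P(H) / P(not H) = 0.282 / 0.718
= 0.3928

0.3928


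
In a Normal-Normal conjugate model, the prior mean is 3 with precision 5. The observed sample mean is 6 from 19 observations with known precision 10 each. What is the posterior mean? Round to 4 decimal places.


Posterior precision = tau0 + n*tau = 5 + 19*10 = 195
Posterior mean = (tau0*mu0 + n*tau*xbar) / posterior_precision
= (5*3 + 19*10*6) / 195
= 1155 / 195 = 5.9231

5.9231


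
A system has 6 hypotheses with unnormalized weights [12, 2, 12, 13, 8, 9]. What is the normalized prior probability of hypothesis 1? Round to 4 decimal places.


The normalized prior is the weight divided by the total.
Total weight = 56
P(H1) = 12 / 56 = 0.2143

0.2143


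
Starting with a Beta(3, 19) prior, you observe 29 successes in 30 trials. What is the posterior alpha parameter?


For a Beta-Binomial conjugate model:
Posterior alpha = prior alpha + number of successes
= 3 + 29 = 32

32


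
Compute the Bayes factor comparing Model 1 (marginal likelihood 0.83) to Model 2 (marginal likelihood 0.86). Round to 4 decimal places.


BF12 = marginal likelihood of M1 / marginal likelihood of M2
= 0.83/0.86
= 0.9651

0.9651


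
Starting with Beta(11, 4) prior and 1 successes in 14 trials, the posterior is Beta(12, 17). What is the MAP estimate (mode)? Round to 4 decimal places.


The mode of Beta(a, b) when a > 1 and b > 1 is (a-1)/(a+b-2)
= (12 - 1) / (12 + 17 - 2)
= 11 / 27
= 0.4074

0.4074


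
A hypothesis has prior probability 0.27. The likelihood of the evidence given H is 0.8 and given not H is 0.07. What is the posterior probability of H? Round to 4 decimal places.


Using Bayes' theorem:
P(E) = 0.27 * 0.8 + 0.73 * 0.07
P(E) = 0.2671
P(H|E) = (0.27 * 0.8) / 0.2671 = 0.8087

0.8087


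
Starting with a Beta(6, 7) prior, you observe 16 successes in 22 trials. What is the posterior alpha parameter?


For a Beta-Binomial conjugate model:
Posterior alpha = prior alpha + number of successes
= 6 + 16 = 22

22


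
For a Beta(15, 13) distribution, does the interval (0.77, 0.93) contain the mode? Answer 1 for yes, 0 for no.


Mode of Beta(a,b) = (a-1)/(a+b-2)
= (15-1)/(15+13-2) = 0.5385
Check: 0.77 <= 0.5385 <= 0.93?
Result: 0

0


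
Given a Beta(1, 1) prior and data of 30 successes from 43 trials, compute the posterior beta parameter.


Number of failures = 43 - 30 = 13
Posterior beta = 1 + 13 = 14

14


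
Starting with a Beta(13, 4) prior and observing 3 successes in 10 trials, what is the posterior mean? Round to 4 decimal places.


Posterior parameters: alpha = 13 + 3 = 16
beta = 4 + 7 = 11
Posterior mean = alpha / (alpha + beta) = 16 / 27
= 0.5926

0.5926


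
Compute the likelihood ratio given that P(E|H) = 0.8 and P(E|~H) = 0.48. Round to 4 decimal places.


LR = P(E|H) / P(E|~H)
= 0.8 / 0.48 = 1.6667

1.6667


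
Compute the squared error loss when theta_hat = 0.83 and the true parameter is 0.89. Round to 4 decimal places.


L = (theta_hat - theta_true)^2
= (0.83 - 0.89)^2
= -0.06^2 = 0.0036

0.0036


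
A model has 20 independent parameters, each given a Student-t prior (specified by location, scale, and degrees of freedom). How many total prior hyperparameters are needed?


Each Student-t prior needs 3 hyperparameters (location, scale, and degrees of freedom).
Total = 3 * 20 = 60

60


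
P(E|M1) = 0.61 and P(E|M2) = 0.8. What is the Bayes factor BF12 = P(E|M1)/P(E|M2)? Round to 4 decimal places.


Bayes factor BF12 = P(E|M1) / P(E|M2)
= 0.61 / 0.8
= 0.7625

0.7625


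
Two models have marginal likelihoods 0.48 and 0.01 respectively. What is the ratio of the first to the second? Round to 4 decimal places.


Evidence ratio = 0.48 / 0.01
= 48.0

48.0


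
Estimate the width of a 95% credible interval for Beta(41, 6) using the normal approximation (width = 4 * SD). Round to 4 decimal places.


For Beta(a,b): Var = ab/((a+b)^2(a+b+1))
Var = 0.0023, SD = 0.0482
Approximate 95% CI width = 4 * 0.0482 = 0.1927

0.1927


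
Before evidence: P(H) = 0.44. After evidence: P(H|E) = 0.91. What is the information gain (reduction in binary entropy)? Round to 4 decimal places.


Prior entropy = 0.9896
Posterior entropy = 0.4365
Information gain = 0.9896 - 0.4365 = 0.5531

0.5531


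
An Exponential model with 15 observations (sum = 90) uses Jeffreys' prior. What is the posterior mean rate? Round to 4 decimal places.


Posterior Gamma(15, 90)
E[lambda] = 15/90 = 0.1667

0.1667


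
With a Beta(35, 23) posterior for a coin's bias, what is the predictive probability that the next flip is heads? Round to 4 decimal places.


The predictive probability equals the posterior mean.
P(next = heads) = alpha / (alpha + beta)
= 35 / 58 = 0.6034

0.6034


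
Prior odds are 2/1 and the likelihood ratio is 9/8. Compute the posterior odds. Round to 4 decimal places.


Posterior odds = prior odds * likelihood ratio
= (2/1) * (9/8)
= 18 / 8
= 2.25

2.25


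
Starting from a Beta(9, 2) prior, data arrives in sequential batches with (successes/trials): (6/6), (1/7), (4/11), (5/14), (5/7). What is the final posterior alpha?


In sequential Bayesian updating, we sum all successes.
Total successes = 21
Final alpha = 9 + 21 = 30

30


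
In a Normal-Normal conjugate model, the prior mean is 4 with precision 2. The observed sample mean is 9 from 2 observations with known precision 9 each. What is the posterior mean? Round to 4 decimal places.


Posterior precision = tau0 + n*tau = 2 + 2*9 = 20
Posterior mean = (tau0*mu0 + n*tau*xbar) / posterior_precision
= (2*4 + 2*9*9) / 20
= 170 / 20 = 8.5

8.5


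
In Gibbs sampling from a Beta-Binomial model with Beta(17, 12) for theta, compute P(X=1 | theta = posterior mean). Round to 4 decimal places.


Posterior mean = alpha/(alpha+beta) = 17/29 = 0.5862
P(X=1|theta=mean) = theta = 0.5862

0.5862


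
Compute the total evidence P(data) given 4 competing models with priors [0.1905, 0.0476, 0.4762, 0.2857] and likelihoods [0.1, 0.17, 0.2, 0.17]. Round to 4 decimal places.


Marginal likelihood = sum P(model_i) * P(data|model_i)
Model 1: 0.1905 * 0.1 = 0.0191
Model 2: 0.0476 * 0.17 = 0.0081
Model 3: 0.4762 * 0.2 = 0.0952
Model 4: 0.2857 * 0.17 = 0.0486
Total = 0.171

0.171


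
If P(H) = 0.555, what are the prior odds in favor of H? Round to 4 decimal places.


Prior odds = P(H) / (1 - P(H))
= 0.555 / 0.445
= 1.2472

1.2472


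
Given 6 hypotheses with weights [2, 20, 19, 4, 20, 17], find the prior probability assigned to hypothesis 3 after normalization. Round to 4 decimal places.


To normalize, divide each weight by the sum of all weights.
Sum = 82
Prior(H3) = 19/82 = 0.2317

0.2317


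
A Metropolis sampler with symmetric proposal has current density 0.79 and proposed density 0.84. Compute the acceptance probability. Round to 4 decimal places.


For symmetric proposals, acceptance = min(1, pi(x*)/pi(x))
= min(1, 0.84/0.79)
= min(1, 1.0633) = 1.0

1.0


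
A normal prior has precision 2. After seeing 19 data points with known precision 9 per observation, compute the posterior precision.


In the conjugate normal model, precisions add:
tau_posterior = tau_prior + n * tau_data
= 2 + 19*9 = 173

173


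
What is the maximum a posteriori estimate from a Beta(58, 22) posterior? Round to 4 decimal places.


The MAP estimate equals the mode of the distribution.
Mode of Beta(a,b) = (a-1)/(a+b-2)
= 57/78
= 0.7308

0.7308


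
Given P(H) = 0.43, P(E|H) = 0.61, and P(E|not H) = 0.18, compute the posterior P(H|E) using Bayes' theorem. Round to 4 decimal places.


By Bayes' theorem: P(H|E) = P(E|H)*P(H) / P(E)
P(E) = P(E|H)*P(H) + P(E|not H)*P(not H)
P(E) = 0.61*0.43 + 0.18*0.57 = 0.3649
P(H|E) = 0.61*0.43 / 0.3649 = 0.7188

0.7188


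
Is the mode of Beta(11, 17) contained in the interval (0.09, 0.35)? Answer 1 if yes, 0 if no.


Mode = (a-1)/(a+b-2) = 10/26 = 0.3846
Interval: (0.09, 0.35)
Contains mode? 0

0


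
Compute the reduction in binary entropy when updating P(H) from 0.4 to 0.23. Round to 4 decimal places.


H_before = -p*log2(p) - (1-p)*log2(1-p) for p=0.4: 0.971
H_after for p=0.23: 0.778
Reduction = 0.971 - 0.778 = 0.1929

0.1929


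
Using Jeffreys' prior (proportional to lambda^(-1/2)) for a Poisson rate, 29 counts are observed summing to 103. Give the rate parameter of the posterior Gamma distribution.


Conjugate update: Gamma(prior_shape + S, prior_rate + n).
Prior shape = 0.5, prior rate = 0.
Posterior rate = 0 + n = 29

29.0


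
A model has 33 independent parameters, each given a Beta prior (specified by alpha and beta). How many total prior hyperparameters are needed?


Each Beta prior needs 2 hyperparameters (alpha and beta).
Total = 2 * 33 = 66

66


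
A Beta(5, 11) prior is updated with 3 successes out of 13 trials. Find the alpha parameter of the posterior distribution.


In the Beta-Binomial conjugate update:
alpha_post = alpha_prior + successes
= 5 + 3
= 8

8


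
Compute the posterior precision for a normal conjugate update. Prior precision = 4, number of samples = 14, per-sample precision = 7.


tau_post = tau_0 + n * tau
= 4 + 14 * 7 = 102

102


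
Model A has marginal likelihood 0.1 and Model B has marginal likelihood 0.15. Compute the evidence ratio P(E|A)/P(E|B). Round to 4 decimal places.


Evidence ratio = P(E|A) / P(E|B)
= 0.1 / 0.15
= 0.6667

0.6667


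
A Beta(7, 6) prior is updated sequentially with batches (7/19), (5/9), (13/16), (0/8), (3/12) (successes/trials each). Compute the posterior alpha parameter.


Sequential conjugate updating is equivalent to a single batch update.
Total successes across all batches = 28
alpha_posterior = alpha_prior + total_successes = 7 + 28
= 35

35


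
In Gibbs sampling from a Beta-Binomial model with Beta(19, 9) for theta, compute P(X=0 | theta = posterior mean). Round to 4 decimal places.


Posterior mean = alpha/(alpha+beta) = 19/28 = 0.6786
P(X=0|theta=mean) = 1 - theta = 0.3214

0.3214


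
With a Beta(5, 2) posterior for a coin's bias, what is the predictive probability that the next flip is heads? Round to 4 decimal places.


The predictive probability equals the posterior mean.
P(next = heads) = alpha / (alpha + beta)
= 5 / 7 = 0.7143

0.7143


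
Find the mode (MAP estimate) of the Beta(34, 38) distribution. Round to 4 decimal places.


For Beta(a,b) with a,b > 1:
Mode = (a-1)/(a+b-2) = (34-1)/(72-2)
= 33/70 = 0.4714

0.4714


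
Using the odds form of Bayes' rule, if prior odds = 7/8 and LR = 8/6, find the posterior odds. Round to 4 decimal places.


Bayes' rule in odds form: posterior odds = prior odds * LR
= (7 * 8) / (8 * 6)
= 56/48 = 1.1667

1.1667


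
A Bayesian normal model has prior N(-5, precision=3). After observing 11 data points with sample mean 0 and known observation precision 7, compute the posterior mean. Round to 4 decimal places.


Posterior mean = (prior_precision * prior_mean + n * data_precision * data_mean) / (prior_precision + n * data_precision)
Numerator = 3*-5 + 11*7*0 = -15
Denominator = 3 + 11*7 = 80
Posterior mean = -0.1875

-0.1875


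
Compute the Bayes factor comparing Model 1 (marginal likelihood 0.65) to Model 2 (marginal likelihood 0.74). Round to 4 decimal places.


BF12 = marginal likelihood of M1 / marginal likelihood of M2
= 0.65/0.74
= 0.8784

0.8784


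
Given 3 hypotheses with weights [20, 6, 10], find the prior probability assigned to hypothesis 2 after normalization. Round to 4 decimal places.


To normalize, divide each weight by the sum of all weights.
Sum = 36
Prior(H2) = 6/36 = 0.1667

0.1667


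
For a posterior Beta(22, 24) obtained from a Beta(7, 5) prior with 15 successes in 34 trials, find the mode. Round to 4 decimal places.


Mode = (alpha - 1) / (alpha + beta - 2)
= 21 / 44
= 0.4773

0.4773


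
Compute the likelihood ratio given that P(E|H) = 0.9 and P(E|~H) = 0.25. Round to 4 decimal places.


LR = P(E|H) / P(E|~H)
= 0.9 / 0.25 = 3.6

3.6


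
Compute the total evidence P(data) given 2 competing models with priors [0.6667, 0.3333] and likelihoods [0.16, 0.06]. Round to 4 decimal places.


Marginal likelihood = sum P(model_i) * P(data|model_i)
Model 1: 0.6667 * 0.16 = 0.1067
Model 2: 0.3333 * 0.06 = 0.02
Total = 0.1267

0.1267


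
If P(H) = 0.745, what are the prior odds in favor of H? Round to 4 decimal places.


Prior odds = P(H) / (1 - P(H))
= 0.745 / 0.255
= 2.9216

2.9216


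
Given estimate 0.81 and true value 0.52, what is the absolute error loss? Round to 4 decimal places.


Absolute error = |estimate - true|
= |0.29| = 0.29

0.29


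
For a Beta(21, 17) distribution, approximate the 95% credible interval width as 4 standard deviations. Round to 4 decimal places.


Variance of Beta(a,b) = ab / ((a+b)^2 * (a+b+1))
= 21*17 / ((38)^2 * 39)
= 0.0063
SD = sqrt(0.0063) = 0.0796
Width = 4 * SD = 0.3185

0.3185


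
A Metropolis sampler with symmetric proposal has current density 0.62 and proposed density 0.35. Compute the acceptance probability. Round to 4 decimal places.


For symmetric proposals, acceptance = min(1, pi(x*)/pi(x))
= min(1, 0.35/0.62)
= min(1, 0.5645) = 0.5645

0.5645


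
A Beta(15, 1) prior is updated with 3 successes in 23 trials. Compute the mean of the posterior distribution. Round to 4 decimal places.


After update: Beta(18, 21)
Mean = 18 / (18 + 21) = 18 / 39
= 0.4615

0.4615


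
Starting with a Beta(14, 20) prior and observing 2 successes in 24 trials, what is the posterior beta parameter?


Posterior beta = prior beta + failures
Failures = 24 - 2 = 22
beta_post = 20 + 22 = 42

42


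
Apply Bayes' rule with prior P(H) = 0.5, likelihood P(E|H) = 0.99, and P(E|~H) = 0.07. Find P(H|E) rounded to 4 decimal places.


Step 1: Compute marginal P(E) = P(E|H)P(H) + P(E|~H)P(~H)
= 0.99*0.5 + 0.07*0.5 = 0.53
Step 2: P(H|E) = P(E|H)P(H)/P(E) = 0.495/0.53
= 0.934

0.934


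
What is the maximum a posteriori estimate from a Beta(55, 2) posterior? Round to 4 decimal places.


The MAP estimate equals the mode of the distribution.
Mode of Beta(a,b) = (a-1)/(a+b-2)
= 54/55
= 0.9818

0.9818


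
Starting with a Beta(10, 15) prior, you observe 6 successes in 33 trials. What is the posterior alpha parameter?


For a Beta-Binomial conjugate model:
Posterior alpha = prior alpha + number of successes
= 10 + 6 = 16

16


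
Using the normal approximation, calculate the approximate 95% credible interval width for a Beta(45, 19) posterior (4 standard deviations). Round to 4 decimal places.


Var(Beta) = 45*19/(64^2 * 65) = 0.0032
SD = 0.0567
Width ~ 4*SD = 0.2267

0.2267


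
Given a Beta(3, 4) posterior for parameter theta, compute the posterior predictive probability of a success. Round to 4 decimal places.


For a Beta-Bernoulli model, the predictive probability is the mean:
P(success) = 3/(3+4) = 3/7 = 0.4286

0.4286


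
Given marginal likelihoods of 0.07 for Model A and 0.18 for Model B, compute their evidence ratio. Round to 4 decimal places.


Ratio = ML(A) / ML(B) = 0.07/0.18
= 0.3889

0.3889


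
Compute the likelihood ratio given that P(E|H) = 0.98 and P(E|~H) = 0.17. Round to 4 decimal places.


LR = P(E|H) / P(E|~H)
= 0.98 / 0.17 = 5.7647

5.7647


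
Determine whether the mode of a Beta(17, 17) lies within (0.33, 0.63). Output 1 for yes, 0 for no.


First find the mode: (a-1)/(a+b-2) = 0.5
Is 0.5 in (0.33, 0.63)? 1

1


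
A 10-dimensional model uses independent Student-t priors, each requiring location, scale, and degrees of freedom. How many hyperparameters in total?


Per parameter: 3 (location, scale, and degrees of freedom).
Total = 10 * 3 = 30

30


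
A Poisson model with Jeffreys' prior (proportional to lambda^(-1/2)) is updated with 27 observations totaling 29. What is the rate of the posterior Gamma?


Posterior = Gamma(0.5 + S, n)
= Gamma(0.5 + 29, 27)
Posterior rate = 0 + n = 27

27.0


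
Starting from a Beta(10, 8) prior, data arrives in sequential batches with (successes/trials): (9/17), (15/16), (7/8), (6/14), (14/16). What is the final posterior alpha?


In sequential Bayesian updating, we sum all successes.
Total successes = 51
Final alpha = 10 + 51 = 61

61


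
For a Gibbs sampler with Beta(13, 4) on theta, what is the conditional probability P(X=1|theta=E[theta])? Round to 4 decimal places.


E[theta] = 13/(13+4) = 0.7647
P(X=1|theta) = theta = 0.7647

0.7647


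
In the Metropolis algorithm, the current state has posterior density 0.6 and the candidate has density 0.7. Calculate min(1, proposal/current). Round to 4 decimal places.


Ratio = 0.7/0.6 = 1.1667
Acceptance probability = min(1, 1.1667)
= 1.0

1.0


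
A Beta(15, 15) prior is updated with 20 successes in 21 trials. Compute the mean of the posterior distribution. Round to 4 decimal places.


After update: Beta(35, 16)
Mean = 35 / (35 + 16) = 35 / 51
= 0.6863

0.6863


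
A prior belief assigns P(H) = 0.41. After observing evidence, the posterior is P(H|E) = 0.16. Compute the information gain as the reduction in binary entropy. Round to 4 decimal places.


H(prior) = -0.41*log2(0.41) - 0.59*log2(0.59)
= 0.9765
H(post) = -0.16*log2(0.16) - 0.84*log2(0.84)
= 0.6343
IG = 0.9765 - 0.6343 = 0.3422

0.3422


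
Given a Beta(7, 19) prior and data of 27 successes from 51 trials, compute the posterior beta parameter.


Number of failures = 51 - 27 = 24
Posterior beta = 19 + 24 = 43

43


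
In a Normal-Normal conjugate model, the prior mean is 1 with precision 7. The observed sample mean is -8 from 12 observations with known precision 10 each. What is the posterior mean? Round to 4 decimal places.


Posterior precision = tau0 + n*tau = 7 + 12*10 = 127
Posterior mean = (tau0*mu0 + n*tau*xbar) / posterior_precision
= (7*1 + 12*10*-8) / 127
= -953 / 127 = -7.5039

-7.5039


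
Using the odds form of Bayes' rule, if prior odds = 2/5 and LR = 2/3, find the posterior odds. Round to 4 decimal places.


Bayes' rule in odds form: posterior odds = prior odds * LR
= (2 * 2) / (5 * 3)
= 4/15 = 0.2667

0.2667


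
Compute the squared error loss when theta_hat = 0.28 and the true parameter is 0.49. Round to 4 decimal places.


L = (theta_hat - theta_true)^2
= (0.28 - 0.49)^2
= -0.21^2 = 0.0441

0.0441


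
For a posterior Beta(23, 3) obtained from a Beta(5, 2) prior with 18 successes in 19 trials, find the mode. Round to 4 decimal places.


Mode = (alpha - 1) / (alpha + beta - 2)
= 22 / 24
= 0.9167

0.9167


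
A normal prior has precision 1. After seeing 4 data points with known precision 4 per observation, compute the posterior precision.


In the conjugate normal model, precisions add:
tau_posterior = tau_prior + n * tau_data
= 1 + 4*4 = 17

17


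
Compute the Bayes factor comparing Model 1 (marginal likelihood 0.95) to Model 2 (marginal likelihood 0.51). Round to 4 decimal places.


BF12 = marginal likelihood of M1 / marginal likelihood of M2
= 0.95/0.51
= 1.8627

1.8627


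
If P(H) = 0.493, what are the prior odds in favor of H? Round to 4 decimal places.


Prior odds = P(H) / (1 - P(H))
= 0.493 / 0.507
= 0.9724

0.9724


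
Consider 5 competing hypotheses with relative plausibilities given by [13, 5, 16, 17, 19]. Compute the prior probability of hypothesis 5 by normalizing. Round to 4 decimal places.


Sum of weights = 13 + 5 + 16 + 17 + 19 = 70
Normalized prior for H5 = 19 / 70
= 0.2714

0.2714


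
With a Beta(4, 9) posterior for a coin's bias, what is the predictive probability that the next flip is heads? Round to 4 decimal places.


The predictive probability equals the posterior mean.
P(next = heads) = alpha / (alpha + beta)
= 4 / 13 = 0.3077

0.3077


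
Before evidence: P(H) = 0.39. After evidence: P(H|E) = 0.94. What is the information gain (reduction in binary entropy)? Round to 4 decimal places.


Prior entropy = 0.9648
Posterior entropy = 0.3274
Information gain = 0.9648 - 0.3274 = 0.6374

0.6374


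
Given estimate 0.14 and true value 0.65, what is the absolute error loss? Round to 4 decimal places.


Absolute error = |estimate - true|
= |-0.51| = 0.51

0.51


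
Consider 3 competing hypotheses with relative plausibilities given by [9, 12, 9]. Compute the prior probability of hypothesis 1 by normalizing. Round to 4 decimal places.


Sum of weights = 9 + 12 + 9 = 30
Normalized prior for H1 = 9 / 30
= 0.3

0.3


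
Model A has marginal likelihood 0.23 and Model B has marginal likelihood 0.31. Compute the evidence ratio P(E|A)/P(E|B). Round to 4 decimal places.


Evidence ratio = P(E|A) / P(E|B)
= 0.23 / 0.31
= 0.7419

0.7419


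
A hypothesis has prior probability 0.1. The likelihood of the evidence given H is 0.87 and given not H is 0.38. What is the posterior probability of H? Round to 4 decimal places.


Using Bayes' theorem:
P(E) = 0.1 * 0.87 + 0.9 * 0.38
P(E) = 0.429
P(H|E) = (0.1 * 0.87) / 0.429 = 0.2028

0.2028


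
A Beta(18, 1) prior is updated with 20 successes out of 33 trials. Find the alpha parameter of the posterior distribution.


In the Beta-Binomial conjugate update:
alpha_post = alpha_prior + successes
= 18 + 20
= 38

38


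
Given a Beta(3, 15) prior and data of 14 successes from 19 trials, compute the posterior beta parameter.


Number of failures = 19 - 14 = 5
Posterior beta = 15 + 5 = 20

20


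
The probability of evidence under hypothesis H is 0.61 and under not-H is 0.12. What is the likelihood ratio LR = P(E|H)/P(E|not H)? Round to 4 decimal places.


LR = 0.61 / 0.12
= 5.0833

5.0833


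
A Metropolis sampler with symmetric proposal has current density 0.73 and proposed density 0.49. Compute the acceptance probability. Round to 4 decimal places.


For symmetric proposals, acceptance = min(1, pi(x*)/pi(x))
= min(1, 0.49/0.73)
= min(1, 0.6712) = 0.6712

0.6712


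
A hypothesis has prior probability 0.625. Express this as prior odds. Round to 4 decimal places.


Odds = P(H) / P(not H) = 0.625 / 0.375
= 1.6667

1.6667


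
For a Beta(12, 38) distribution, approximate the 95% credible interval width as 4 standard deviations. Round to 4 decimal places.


Variance of Beta(a,b) = ab / ((a+b)^2 * (a+b+1))
= 12*38 / ((50)^2 * 51)
= 0.0036
SD = sqrt(0.0036) = 0.0598
Width = 4 * SD = 0.2392

0.2392


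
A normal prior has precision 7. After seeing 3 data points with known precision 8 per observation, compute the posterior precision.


In the conjugate normal model, precisions add:
tau_posterior = tau_prior + n * tau_data
= 7 + 3*8 = 31

31


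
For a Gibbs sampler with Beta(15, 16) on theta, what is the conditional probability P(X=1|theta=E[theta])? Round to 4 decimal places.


E[theta] = 15/(15+16) = 0.4839
P(X=1|theta) = theta = 0.4839

0.4839


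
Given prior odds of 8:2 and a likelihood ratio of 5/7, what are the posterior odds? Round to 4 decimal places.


Posterior odds = prior odds * LR
Prior odds = 8/2 = 4.0
LR = 5/7 = 0.7143
Posterior odds = 4.0 * 0.7143 = 2.8571

2.8571


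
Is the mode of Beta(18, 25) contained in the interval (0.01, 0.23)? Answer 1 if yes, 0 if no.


Mode = (a-1)/(a+b-2) = 17/41 = 0.4146
Interval: (0.01, 0.23)
Contains mode? 0

0


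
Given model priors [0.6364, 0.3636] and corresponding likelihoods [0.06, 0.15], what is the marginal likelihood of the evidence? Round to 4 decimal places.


P(E) = sum_i P(M_i) P(E|M_i)
= 0.0382 + 0.0545
= 0.0927

0.0927


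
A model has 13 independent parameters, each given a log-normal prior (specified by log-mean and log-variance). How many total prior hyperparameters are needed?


Each log-normal prior needs 2 hyperparameters (log-mean and log-variance).
Total = 2 * 13 = 26

26


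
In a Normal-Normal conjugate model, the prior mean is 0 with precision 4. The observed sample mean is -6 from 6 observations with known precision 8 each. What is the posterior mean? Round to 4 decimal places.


Posterior precision = tau0 + n*tau = 4 + 6*8 = 52
Posterior mean = (tau0*mu0 + n*tau*xbar) / posterior_precision
= (4*0 + 6*8*-6) / 52
= -288 / 52 = -5.5385

-5.5385


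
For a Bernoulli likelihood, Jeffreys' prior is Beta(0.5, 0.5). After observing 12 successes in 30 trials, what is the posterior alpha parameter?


Jeffreys' prior for Bernoulli is Beta(0.5, 0.5).
Posterior is Beta(0.5 + k, 0.5 + n - k).
Posterior alpha = 0.5 + k = 0.5 + 12 = 12.5

12.5


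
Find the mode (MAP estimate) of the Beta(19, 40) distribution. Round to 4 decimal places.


For Beta(a,b) with a,b > 1:
Mode = (a-1)/(a+b-2) = (19-1)/(59-2)
= 18/57 = 0.3158

0.3158


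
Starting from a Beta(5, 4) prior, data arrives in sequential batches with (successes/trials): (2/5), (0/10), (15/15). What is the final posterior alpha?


In sequential Bayesian updating, we sum all successes.
Total successes = 17
Final alpha = 5 + 17 = 22

22


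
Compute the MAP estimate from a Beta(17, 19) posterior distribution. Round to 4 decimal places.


MAP = mode of Beta distribution
= (alpha - 1)/(alpha + beta - 2)
= (17-1)/(17+19-2)
= 16/34 = 0.4706

0.4706


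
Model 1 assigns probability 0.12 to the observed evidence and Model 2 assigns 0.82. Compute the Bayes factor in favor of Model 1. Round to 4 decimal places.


BF = P(data|M1) / P(data|M2)
= 0.12 / 0.82 = 0.1463

0.1463


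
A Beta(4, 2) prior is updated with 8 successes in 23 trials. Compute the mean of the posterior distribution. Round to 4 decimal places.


After update: Beta(12, 17)
Mean = 12 / (12 + 17) = 12 / 29
= 0.4138

0.4138


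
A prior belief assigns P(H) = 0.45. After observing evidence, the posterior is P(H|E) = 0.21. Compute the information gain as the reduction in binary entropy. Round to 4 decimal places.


H(prior) = -0.45*log2(0.45) - 0.55*log2(0.55)
= 0.9928
H(post) = -0.21*log2(0.21) - 0.79*log2(0.79)
= 0.7415
IG = 0.9928 - 0.7415 = 0.2513

0.2513


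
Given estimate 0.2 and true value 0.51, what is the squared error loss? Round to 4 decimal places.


Squared error = (estimate - true)^2
Difference = -0.31
Loss = -0.31^2 = 0.0961

0.0961


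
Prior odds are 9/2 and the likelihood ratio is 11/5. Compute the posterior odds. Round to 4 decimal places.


Posterior odds = prior odds * likelihood ratio
= (9/2) * (11/5)
= 99 / 10
= 9.9

9.9


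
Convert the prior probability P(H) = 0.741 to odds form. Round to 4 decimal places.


P(not H) = 1 - 0.741 = 0.259
Odds = 0.741 / 0.259 = 2.861

2.861


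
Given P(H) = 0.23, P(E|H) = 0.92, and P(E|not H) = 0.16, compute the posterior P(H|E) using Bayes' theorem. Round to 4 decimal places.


By Bayes' theorem: P(H|E) = P(E|H)*P(H) / P(E)
P(E) = P(E|H)*P(H) + P(E|not H)*P(not H)
P(E) = 0.92*0.23 + 0.16*0.77 = 0.3348
P(H|E) = 0.92*0.23 / 0.3348 = 0.632

0.632


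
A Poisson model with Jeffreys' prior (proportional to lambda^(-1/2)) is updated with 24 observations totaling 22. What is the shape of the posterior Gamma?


Posterior = Gamma(0.5 + S, n)
= Gamma(0.5 + 22, 24)
Posterior shape = 0.5 + S = 0.5 + 22 = 22.5

22.5


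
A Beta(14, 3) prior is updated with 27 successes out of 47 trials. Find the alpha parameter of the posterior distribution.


In the Beta-Binomial conjugate update:
alpha_post = alpha_prior + successes
= 14 + 27
= 41

41


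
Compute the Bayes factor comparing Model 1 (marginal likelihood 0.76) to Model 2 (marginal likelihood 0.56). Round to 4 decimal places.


BF12 = marginal likelihood of M1 / marginal likelihood of M2
= 0.76/0.56
= 1.3571

1.3571


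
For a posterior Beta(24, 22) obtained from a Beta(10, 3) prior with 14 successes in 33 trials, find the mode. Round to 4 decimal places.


Mode = (alpha - 1) / (alpha + beta - 2)
= 23 / 44
= 0.5227

0.5227


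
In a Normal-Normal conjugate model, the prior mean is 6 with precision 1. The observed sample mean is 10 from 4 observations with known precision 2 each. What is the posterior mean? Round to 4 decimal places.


Posterior precision = tau0 + n*tau = 1 + 4*2 = 9
Posterior mean = (tau0*mu0 + n*tau*xbar) / posterior_precision
= (1*6 + 4*2*10) / 9
= 86 / 9 = 9.5556

9.5556


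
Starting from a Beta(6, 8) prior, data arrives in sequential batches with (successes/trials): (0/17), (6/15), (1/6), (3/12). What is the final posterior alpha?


In sequential Bayesian updating, we sum all successes.
Total successes = 10
Final alpha = 6 + 10 = 16

16


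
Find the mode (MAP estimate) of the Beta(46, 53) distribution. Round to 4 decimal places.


For Beta(a,b) with a,b > 1:
Mode = (a-1)/(a+b-2) = (46-1)/(99-2)
= 45/97 = 0.4639

0.4639


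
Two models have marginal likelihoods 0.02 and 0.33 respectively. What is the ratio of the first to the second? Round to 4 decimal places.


Evidence ratio = 0.02 / 0.33
= 0.0606

0.0606


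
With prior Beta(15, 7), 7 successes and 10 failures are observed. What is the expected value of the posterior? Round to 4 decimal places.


Posterior = Beta(22, 17)
E[theta] = alpha/(alpha+beta)
= 22/39 = 0.5641

0.5641


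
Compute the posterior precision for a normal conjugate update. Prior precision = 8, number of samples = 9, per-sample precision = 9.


tau_post = tau_0 + n * tau
= 8 + 9 * 9 = 89

89


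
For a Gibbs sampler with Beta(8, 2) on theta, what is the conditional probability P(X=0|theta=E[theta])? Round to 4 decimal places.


E[theta] = 8/(8+2) = 0.8
P(X=0|theta) = 1 - theta = 0.2

0.2


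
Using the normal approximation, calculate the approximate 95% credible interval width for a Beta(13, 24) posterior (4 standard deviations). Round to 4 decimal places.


Var(Beta) = 13*24/(37^2 * 38) = 0.006
SD = 0.0774
Width ~ 4*SD = 0.3098

0.3098


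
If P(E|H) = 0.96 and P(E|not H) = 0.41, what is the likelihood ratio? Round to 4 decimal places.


Likelihood ratio = P(E|H) / P(E|not H)
= 0.96 / 0.41
= 2.3415

2.3415


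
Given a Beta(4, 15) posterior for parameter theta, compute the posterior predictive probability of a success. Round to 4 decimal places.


For a Beta-Bernoulli model, the predictive probability is the mean:
P(success) = 4/(4+15) = 4/19 = 0.2105

0.2105


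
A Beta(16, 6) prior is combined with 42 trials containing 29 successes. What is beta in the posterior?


In conjugate updating:
beta_posterior = beta_prior + (n - k)
= 6 + (42 - 29)
= 6 + 13 = 19

19


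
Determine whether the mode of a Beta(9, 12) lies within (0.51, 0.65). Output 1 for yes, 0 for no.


First find the mode: (a-1)/(a+b-2) = 0.4211
Is 0.4211 in (0.51, 0.65)? 0

0


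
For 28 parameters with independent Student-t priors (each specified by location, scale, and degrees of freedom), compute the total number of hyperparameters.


A Student-t prior has 3 hyperparameters per parameter.
Total = 28 * 3 = 84

84


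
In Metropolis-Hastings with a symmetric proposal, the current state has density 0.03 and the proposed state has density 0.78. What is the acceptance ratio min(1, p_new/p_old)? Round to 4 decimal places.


Ratio = p_new / p_old = 0.78 / 0.03 = 26.0
Acceptance = min(1, 26.0) = 1.0

1.0


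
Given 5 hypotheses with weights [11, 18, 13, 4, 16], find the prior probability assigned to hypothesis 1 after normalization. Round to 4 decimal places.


To normalize, divide each weight by the sum of all weights.
Sum = 62
Prior(H1) = 11/62 = 0.1774

0.1774


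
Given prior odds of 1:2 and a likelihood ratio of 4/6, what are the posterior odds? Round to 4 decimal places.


Posterior odds = prior odds * LR
Prior odds = 1/2 = 0.5
LR = 4/6 = 0.6667
Posterior odds = 0.5 * 0.6667 = 0.3333

0.3333


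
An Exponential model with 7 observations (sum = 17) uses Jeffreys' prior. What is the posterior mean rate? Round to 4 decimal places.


Posterior Gamma(7, 17)
E[lambda] = 7/17 = 0.4118

0.4118


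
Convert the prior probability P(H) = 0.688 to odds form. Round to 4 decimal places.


P(not H) = 1 - 0.688 = 0.312
Odds = 0.688 / 0.312 = 2.2051

2.2051


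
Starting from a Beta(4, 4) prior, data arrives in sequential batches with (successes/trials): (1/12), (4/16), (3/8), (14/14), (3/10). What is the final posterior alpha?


In sequential Bayesian updating, we sum all successes.
Total successes = 25
Final alpha = 4 + 25 = 29

29


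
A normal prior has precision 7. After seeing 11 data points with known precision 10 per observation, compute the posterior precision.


In the conjugate normal model, precisions add:
tau_posterior = tau_prior + n * tau_data
= 7 + 11*10 = 117

117


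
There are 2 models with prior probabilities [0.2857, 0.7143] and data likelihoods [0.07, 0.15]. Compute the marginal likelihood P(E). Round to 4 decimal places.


P(E) = sum over models of P(M_i) * P(E|M_i)
= 0.2857*0.07 + 0.7143*0.15
= 0.1271

0.1271


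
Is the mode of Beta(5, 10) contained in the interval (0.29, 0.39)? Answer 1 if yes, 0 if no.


Mode = (a-1)/(a+b-2) = 4/13 = 0.3077
Interval: (0.29, 0.39)
Contains mode? 1

1


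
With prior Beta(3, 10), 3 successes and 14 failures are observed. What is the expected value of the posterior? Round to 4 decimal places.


Posterior = Beta(6, 24)
E[theta] = alpha/(alpha+beta)
= 6/30 = 0.2

0.2


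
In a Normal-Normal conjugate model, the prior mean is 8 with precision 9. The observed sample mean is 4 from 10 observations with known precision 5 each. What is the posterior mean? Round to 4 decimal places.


Posterior precision = tau0 + n*tau = 9 + 10*5 = 59
Posterior mean = (tau0*mu0 + n*tau*xbar) / posterior_precision
= (9*8 + 10*5*4) / 59
= 272 / 59 = 4.6102

4.6102


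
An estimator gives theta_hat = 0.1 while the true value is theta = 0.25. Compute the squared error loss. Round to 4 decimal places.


The squared error loss is (theta_hat - theta)^2
= (0.1 - 0.25)^2
= (-0.15)^2 = 0.0225

0.0225


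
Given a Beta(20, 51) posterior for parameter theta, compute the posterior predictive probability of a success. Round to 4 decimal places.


For a Beta-Bernoulli model, the predictive probability is the mean:
P(success) = 20/(20+51) = 20/71 = 0.2817

0.2817


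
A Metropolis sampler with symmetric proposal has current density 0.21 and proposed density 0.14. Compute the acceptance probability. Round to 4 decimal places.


For symmetric proposals, acceptance = min(1, pi(x*)/pi(x))
= min(1, 0.14/0.21)
= min(1, 0.6667) = 0.6667

0.6667


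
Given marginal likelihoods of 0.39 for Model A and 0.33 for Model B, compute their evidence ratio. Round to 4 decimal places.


Ratio = ML(A) / ML(B) = 0.39/0.33
= 1.1818

1.1818


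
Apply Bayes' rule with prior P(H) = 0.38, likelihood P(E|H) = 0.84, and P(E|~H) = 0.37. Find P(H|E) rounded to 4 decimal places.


Step 1: Compute marginal P(E) = P(E|H)P(H) + P(E|~H)P(~H)
= 0.84*0.38 + 0.37*0.62 = 0.5486
Step 2: P(H|E) = P(E|H)P(H)/P(E) = 0.3192/0.5486
= 0.5818

0.5818


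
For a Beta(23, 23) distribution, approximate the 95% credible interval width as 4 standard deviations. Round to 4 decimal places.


Variance of Beta(a,b) = ab / ((a+b)^2 * (a+b+1))
= 23*23 / ((46)^2 * 47)
= 0.0053
SD = sqrt(0.0053) = 0.0729
Width = 4 * SD = 0.2917

0.2917


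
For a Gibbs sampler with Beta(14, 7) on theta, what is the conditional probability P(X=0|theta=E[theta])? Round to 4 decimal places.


E[theta] = 14/(14+7) = 0.6667
P(X=0|theta) = 1 - theta = 0.3333

0.3333


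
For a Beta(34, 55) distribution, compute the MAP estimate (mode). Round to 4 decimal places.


MAP = mode = (a-1)/(a+b-2)
= (34-1)/(34+55-2)
= 33/87 = 0.3793

0.3793


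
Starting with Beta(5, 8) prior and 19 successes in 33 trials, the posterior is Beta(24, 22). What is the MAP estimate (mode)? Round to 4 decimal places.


The mode of Beta(a, b) when a > 1 and b > 1 is (a-1)/(a+b-2)
= (24 - 1) / (24 + 22 - 2)
= 23 / 44
= 0.5227

0.5227


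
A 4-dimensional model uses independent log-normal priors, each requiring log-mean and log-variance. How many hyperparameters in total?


Per parameter: 2 (log-mean and log-variance).
Total = 4 * 2 = 8

8


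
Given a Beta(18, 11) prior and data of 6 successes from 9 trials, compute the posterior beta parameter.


Number of failures = 9 - 6 = 3
Posterior beta = 11 + 3 = 14

14


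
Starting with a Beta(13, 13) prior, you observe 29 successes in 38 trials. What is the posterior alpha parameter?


For a Beta-Binomial conjugate model:
Posterior alpha = prior alpha + number of successes
= 13 + 29 = 42

42


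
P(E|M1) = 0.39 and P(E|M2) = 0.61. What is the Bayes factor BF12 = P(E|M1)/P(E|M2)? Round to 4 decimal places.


Bayes factor BF12 = P(E|M1) / P(E|M2)
= 0.39 / 0.61
= 0.6393

0.6393


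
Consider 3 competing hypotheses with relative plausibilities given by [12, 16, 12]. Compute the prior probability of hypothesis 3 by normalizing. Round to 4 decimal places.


Sum of weights = 12 + 16 + 12 = 40
Normalized prior for H3 = 12 / 40
= 0.3

0.3


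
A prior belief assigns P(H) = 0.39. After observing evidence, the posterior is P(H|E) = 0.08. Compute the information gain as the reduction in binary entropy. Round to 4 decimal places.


H(prior) = -0.39*log2(0.39) - 0.61*log2(0.61)
= 0.9648
H(post) = -0.08*log2(0.08) - 0.92*log2(0.92)
= 0.4022
IG = 0.9648 - 0.4022 = 0.5626

0.5626


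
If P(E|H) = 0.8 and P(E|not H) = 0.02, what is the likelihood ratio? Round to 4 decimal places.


Likelihood ratio = P(E|H) / P(E|not H)
= 0.8 / 0.02
= 40.0

40.0


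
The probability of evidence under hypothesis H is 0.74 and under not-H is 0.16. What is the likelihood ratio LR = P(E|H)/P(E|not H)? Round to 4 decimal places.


LR = 0.74 / 0.16
= 4.625

4.625


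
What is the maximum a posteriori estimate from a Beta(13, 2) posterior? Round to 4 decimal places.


The MAP estimate equals the mode of the distribution.
Mode of Beta(a,b) = (a-1)/(a+b-2)
= 12/13
= 0.9231

0.9231


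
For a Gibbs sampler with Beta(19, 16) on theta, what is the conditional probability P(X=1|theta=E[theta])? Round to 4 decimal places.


E[theta] = 19/(19+16) = 0.5429
P(X=1|theta) = theta = 0.5429

0.5429


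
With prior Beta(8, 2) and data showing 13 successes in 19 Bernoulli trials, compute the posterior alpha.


Conjugate update: alpha_posterior = alpha_prior + k
= 8 + 13 = 21

21


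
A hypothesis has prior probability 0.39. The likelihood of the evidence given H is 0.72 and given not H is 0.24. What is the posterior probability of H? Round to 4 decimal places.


Using Bayes' theorem:
P(E) = 0.39 * 0.72 + 0.61 * 0.24
P(E) = 0.4272
P(H|E) = (0.39 * 0.72) / 0.4272 = 0.6573

0.6573


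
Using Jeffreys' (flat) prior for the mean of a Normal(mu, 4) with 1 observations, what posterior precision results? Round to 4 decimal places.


Flat prior means prior precision is 0.
Posterior precision = n / sigma^2 = 1/4 = 0.25

0.25


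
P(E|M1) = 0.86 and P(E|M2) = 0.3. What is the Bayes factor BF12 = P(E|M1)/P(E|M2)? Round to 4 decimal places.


Bayes factor BF12 = P(E|M1) / P(E|M2)
= 0.86 / 0.3
= 2.8667

2.8667


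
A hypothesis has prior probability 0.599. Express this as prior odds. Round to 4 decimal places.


Odds = P(H) / P(not H) = 0.599 / 0.401
= 1.4938

1.4938


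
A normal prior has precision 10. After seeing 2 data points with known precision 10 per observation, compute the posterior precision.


In the conjugate normal model, precisions add:
tau_posterior = tau_prior + n * tau_data
= 10 + 2*10 = 30

30


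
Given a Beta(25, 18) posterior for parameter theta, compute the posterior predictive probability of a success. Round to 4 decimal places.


For a Beta-Bernoulli model, the predictive probability is the mean:
P(success) = 25/(25+18) = 25/43 = 0.5814

0.5814
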